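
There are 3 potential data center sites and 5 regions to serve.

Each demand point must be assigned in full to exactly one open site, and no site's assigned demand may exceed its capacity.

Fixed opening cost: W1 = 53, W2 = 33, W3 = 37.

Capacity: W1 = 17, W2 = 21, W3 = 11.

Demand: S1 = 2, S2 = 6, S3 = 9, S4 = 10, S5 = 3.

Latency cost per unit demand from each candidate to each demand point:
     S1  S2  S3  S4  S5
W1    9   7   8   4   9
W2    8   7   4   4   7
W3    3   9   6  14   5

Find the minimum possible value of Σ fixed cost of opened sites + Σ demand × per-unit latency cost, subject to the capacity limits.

Open {W2, W3}; cheapest assignment that respects the capacities:
  W2 (cap 21, load 19): S3, S4 — cost 9×4 + 10×4 = 76
  W3 (cap 11, load 11): S1, S2, S5 — cost 2×3 + 6×9 + 3×5 = 75
  Shipping 151, fixed 70 → total 221.
  Any other capacity-feasible assignment to {W2, W3} ships for at least 151.
Compare {W1, W2}: its best feasible assignment gives total 241.
Compare {W1, W2, W3}: its best feasible assignment gives total 262.
Every other set of open sites that can feasibly serve all demand totals ≥ 241 even under its best assignment. Minimum: 221.

221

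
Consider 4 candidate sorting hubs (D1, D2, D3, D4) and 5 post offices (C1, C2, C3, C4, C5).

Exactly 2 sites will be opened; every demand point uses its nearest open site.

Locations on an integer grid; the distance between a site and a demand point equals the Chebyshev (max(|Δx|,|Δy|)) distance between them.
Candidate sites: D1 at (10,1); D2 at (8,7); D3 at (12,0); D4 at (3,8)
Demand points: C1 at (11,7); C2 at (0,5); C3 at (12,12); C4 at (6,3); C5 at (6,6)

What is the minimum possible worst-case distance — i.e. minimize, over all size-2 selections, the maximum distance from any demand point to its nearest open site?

Open {D2, D4}.
  Farthest demand point is C3 at distance 5 (to D2); all others are ≤ 5.
With {D1, D2} the worst case is 8.
With {D2, D3} the worst case is 8.
No size-2 selection achieves below 5.

5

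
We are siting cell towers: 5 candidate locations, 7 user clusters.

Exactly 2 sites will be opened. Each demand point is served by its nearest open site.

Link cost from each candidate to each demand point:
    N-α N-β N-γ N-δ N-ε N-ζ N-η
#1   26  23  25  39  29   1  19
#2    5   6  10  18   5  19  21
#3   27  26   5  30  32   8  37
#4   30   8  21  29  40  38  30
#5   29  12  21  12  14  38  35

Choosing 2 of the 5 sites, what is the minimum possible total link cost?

64

Open {#1, #2}.
  N-α→#2 5, N-β→#2 6, N-γ→#2 10, N-δ→#2 18, N-ε→#2 5, N-ζ→#1 1, N-η→#1 19  ⇒ total 64.
Compare {#2, #3}: total 68.
Compare {#2, #5}: total 78.
No size-2 selection does better; minimum is 64.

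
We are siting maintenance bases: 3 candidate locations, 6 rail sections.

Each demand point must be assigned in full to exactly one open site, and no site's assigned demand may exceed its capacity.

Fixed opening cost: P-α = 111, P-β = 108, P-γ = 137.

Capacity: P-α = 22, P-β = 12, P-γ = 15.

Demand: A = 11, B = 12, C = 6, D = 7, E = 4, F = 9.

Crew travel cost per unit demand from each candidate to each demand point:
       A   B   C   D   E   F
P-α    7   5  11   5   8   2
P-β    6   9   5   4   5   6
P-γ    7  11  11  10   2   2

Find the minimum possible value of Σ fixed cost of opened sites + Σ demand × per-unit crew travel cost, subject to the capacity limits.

668

Open {P-α, P-β, P-γ}; cheapest assignment that respects the capacities:
  P-α (cap 22, load 22): C, D, F — cost 6×11 + 7×5 + 9×2 = 119
  P-β (cap 12, load 12): B — cost 12×9 = 108
  P-γ (cap 15, load 15): A, E — cost 11×7 + 4×2 = 85
  Shipping 312, fixed 356 → total 668.
  Any other capacity-feasible assignment to {P-α, P-β, P-γ} ships for at least 312.
Total demand is 49 and no other set of sites has combined capacity ≥ 49, so {P-α, P-β, P-γ} is the only feasible choice of open sites. Minimum: 668.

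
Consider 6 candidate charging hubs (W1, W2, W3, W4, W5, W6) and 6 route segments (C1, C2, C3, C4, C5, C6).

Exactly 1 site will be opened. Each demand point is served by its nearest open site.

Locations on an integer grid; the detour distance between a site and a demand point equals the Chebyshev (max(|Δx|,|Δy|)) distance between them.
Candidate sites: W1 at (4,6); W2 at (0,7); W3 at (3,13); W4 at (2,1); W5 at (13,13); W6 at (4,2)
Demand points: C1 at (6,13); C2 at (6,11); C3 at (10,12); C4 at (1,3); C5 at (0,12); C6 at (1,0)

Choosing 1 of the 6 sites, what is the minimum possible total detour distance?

33

Open {W1}.
  C1→W1 7, C2→W1 5, C3→W1 6, C4→W1 3, C5→W1 6, C6→W1 6  ⇒ total 33.
Compare {W2}: total 38.
Compare {W3}: total 39.
No size-1 selection does better; minimum is 33.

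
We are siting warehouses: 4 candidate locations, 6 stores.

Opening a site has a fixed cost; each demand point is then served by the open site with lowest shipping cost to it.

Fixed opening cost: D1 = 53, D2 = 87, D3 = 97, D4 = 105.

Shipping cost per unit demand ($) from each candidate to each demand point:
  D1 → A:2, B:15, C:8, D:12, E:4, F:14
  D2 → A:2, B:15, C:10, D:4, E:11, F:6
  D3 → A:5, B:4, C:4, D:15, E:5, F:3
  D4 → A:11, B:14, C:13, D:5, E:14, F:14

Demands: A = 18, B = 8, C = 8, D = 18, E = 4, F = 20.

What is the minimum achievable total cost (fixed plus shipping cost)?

Open {D2, D3}: assign each demand point to its cheapest open site.
  A→D2 18×2=36, B→D3 8×4=32, C→D3 8×4=32, D→D2 18×4=72, E→D3 4×5=20, F→D3 20×3=60
  shipping cost 252, fixed 184 → total 436.
Compare {D1, D2, D3}: shipping cost 248 + fixed 237 = 485.
Compare {D1, D3, D4}: shipping cost 266 + fixed 255 = 521.
Compare {D3, D4}: shipping cost 324 + fixed 202 = 526.
All other subsets cost ≥ 485. Minimum total cost: 436.

436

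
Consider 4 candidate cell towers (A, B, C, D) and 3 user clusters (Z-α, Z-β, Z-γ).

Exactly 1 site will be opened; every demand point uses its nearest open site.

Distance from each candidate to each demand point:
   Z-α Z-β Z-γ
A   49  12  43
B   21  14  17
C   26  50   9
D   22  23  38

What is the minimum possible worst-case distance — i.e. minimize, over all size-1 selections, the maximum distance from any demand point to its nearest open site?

21

Open {B}.
  Farthest demand point is Z-α at distance 21 (to B); all others are ≤ 21.
With {D} the worst case is 38.
With {A} the worst case is 49.
No size-1 selection achieves below 21.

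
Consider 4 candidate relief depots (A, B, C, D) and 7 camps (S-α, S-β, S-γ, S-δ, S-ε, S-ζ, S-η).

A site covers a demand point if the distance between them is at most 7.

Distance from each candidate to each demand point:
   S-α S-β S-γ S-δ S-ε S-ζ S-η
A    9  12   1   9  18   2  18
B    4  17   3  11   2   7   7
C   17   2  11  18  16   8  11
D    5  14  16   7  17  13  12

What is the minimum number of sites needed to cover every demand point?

Coverage sets (demand points within 7 of each site):
  A: {S-γ, S-ζ}
  B: {S-α, S-γ, S-ε, S-ζ, S-η}
  C: {S-β}
  D: {S-α, S-δ}
No 2 sites suffice: every size-2 union leaves at least one demand point uncovered.
But {B, C, D} covers everything, so the minimum is 3.

3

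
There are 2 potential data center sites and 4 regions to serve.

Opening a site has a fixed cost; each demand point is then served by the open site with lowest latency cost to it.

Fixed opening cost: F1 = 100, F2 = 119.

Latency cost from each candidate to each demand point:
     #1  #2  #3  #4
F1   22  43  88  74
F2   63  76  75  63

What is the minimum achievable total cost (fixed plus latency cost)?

Open {F1}: assign each demand point to its cheapest open site.
  #1→F1 22, #2→F1 43, #3→F1 88, #4→F1 74
  latency cost 227, fixed 100 → total 327.
Compare {F2}: latency cost 277 + fixed 119 = 396.
Compare {F1, F2}: latency cost 203 + fixed 219 = 422.

327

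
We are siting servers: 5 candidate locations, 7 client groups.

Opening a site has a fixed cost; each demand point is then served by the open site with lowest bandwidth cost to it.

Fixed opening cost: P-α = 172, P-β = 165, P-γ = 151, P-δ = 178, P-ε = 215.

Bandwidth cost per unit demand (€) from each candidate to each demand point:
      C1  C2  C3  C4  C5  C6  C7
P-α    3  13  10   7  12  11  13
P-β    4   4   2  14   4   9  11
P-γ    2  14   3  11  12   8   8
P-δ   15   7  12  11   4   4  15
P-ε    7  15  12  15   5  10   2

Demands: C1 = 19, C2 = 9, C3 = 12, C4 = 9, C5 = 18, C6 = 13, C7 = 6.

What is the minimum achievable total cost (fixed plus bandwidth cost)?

Open {P-β}: assign each demand point to its cheapest open site.
  C1→P-β 19×4=76, C2→P-β 9×4=36, C3→P-β 12×2=24, C4→P-β 9×14=126, C5→P-β 18×4=72, C6→P-β 13×9=117, C7→P-β 6×11=66
  bandwidth cost 517, fixed 165 → total 682.
Compare {P-β, P-γ}: bandwidth cost 421 + fixed 316 = 737.
Compare {P-γ, P-δ}: bandwidth cost 408 + fixed 329 = 737.
Compare {P-β, P-δ}: bandwidth cost 425 + fixed 343 = 768.
All other subsets cost ≥ 737. Minimum total cost: 682.

682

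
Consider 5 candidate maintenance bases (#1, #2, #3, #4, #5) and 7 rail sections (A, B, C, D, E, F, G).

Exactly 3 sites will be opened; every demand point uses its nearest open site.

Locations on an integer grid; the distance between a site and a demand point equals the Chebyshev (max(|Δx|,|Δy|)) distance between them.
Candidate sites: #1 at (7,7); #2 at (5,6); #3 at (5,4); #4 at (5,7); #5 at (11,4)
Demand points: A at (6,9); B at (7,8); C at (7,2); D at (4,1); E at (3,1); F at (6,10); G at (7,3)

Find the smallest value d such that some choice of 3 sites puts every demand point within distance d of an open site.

3

Open {#1, #2, #3}.
  Farthest demand point is D at distance 3 (to #3); all others are ≤ 3.
With {#1, #3, #4} the worst case is 3.
With {#1, #3, #5} the worst case is 3.
No size-3 selection achieves below 3.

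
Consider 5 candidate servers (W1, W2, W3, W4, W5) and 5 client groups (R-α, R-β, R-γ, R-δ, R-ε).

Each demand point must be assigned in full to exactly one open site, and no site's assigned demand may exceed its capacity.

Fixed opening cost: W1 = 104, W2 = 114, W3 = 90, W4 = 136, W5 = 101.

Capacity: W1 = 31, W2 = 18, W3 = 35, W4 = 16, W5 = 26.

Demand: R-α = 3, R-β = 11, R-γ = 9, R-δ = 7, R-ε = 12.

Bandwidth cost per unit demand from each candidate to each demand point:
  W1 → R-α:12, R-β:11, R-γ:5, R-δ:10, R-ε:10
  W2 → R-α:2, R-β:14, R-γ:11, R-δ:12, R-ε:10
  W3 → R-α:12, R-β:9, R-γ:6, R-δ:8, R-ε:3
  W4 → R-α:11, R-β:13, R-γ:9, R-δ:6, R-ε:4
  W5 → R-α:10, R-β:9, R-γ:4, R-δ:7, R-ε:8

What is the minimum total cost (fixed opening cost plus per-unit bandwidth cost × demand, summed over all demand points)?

441

Open {W3, W5}; cheapest assignment that respects the capacities:
  W3 (cap 35, load 23): R-β, R-ε — cost 11×9 + 12×3 = 135
  W5 (cap 26, load 19): R-α, R-γ, R-δ — cost 3×10 + 9×4 + 7×7 = 115
  Shipping 250, fixed 191 → total 441.
  Any other capacity-feasible assignment to {W3, W5} ships for at least 250.
Compare {W1, W3}: its best feasible assignment gives total 466.
Compare {W2, W3}: its best feasible assignment gives total 483.
Every other set of open sites that can feasibly serve all demand totals ≥ 466 even under its best assignment. Minimum: 441.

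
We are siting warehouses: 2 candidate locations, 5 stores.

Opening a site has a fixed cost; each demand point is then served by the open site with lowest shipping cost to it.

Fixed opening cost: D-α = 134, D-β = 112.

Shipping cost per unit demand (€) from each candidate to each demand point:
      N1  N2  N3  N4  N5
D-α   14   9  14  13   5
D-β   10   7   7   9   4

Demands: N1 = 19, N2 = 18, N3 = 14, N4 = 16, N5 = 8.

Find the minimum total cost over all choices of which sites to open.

Open {D-β}: assign each demand point to its cheapest open site.
  N1→D-β 19×10=190, N2→D-β 18×7=126, N3→D-β 14×7=98, N4→D-β 16×9=144, N5→D-β 8×4=32
  shipping cost 590, fixed 112 → total 702.
Compare {D-α, D-β}: shipping cost 590 + fixed 246 = 836.
Compare {D-α}: shipping cost 872 + fixed 134 = 1006.

702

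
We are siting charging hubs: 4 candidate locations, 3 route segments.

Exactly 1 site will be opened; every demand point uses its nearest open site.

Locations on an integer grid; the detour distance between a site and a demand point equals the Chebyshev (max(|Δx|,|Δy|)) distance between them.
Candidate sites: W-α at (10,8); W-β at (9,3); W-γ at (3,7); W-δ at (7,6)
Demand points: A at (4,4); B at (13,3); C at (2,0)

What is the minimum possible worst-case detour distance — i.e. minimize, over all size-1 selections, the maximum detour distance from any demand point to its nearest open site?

Open {W-δ}.
  Farthest demand point is B at detour distance 6 (to W-δ); all others are ≤ 6.
With {W-β} the worst case is 7.
With {W-α} the worst case is 8.
No size-1 selection achieves below 6.

6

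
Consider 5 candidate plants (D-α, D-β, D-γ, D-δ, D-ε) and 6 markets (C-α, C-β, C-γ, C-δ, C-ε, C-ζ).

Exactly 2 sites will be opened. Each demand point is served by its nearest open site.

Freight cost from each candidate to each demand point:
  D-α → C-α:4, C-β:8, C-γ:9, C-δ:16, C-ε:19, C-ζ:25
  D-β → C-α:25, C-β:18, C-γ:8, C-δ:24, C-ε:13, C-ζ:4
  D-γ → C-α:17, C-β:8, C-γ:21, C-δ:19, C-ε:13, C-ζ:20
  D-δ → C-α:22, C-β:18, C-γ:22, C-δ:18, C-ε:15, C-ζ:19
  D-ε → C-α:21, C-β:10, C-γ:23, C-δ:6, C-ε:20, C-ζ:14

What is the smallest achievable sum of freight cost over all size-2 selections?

Open {D-α, D-β}.
  C-α→D-α 4, C-β→D-α 8, C-γ→D-β 8, C-δ→D-α 16, C-ε→D-β 13, C-ζ→D-β 4  ⇒ total 53.
Compare {D-α, D-ε}: total 60.
Compare {D-β, D-ε}: total 62.
No size-2 selection does better; minimum is 53.

53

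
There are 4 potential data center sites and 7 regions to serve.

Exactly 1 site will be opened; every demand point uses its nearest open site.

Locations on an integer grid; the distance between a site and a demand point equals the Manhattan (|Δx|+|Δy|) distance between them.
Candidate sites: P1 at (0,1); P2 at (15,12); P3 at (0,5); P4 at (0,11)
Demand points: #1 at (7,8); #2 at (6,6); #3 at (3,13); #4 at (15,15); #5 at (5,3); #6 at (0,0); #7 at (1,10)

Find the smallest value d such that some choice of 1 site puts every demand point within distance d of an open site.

Open {P4}.
  Farthest demand point is #4 at distance 19 (to P4); all others are ≤ 19.
With {P3} the worst case is 25.
With {P2} the worst case is 27.
No size-1 selection achieves below 19.

19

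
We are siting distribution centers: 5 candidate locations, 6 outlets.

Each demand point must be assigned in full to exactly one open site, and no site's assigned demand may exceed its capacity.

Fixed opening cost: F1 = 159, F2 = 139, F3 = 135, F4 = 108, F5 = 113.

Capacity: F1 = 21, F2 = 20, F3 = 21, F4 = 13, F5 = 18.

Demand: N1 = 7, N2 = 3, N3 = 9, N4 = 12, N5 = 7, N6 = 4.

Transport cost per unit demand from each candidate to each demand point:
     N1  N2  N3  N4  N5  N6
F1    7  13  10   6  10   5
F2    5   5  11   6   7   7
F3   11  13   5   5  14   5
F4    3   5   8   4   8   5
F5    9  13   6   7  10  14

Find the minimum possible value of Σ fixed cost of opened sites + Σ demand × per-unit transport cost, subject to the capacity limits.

577

Open {F1, F3}; cheapest assignment that respects the capacities:
  F1 (cap 21, load 21): N1, N2, N5, N6 — cost 7×7 + 3×13 + 7×10 + 4×5 = 178
  F3 (cap 21, load 21): N3, N4 — cost 9×5 + 12×5 = 105
  Shipping 283, fixed 294 → total 577.
  Any other capacity-feasible assignment to {F1, F3} ships for at least 283.
Compare {F2, F3, F4}: its best feasible assignment gives total 592.
Compare {F3, F4, F5}: its best feasible assignment gives total 596.
Every other set of open sites that can feasibly serve all demand totals ≥ 592 even under its best assignment. Minimum: 577.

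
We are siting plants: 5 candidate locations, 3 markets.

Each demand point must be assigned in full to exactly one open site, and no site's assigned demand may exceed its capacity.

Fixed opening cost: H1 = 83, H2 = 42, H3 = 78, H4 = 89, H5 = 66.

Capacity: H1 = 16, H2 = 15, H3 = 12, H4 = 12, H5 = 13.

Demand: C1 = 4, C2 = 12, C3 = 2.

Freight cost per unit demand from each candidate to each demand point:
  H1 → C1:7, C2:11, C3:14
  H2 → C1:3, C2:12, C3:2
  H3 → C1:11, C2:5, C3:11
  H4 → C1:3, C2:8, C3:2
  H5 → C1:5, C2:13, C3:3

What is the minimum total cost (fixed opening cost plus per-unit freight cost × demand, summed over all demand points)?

196

Open {H2, H3}; cheapest assignment that respects the capacities:
  H2 (cap 15, load 6): C1, C3 — cost 4×3 + 2×2 = 16
  H3 (cap 12, load 12): C2 — cost 12×5 = 60
  Shipping 76, fixed 120 → total 196.
  Any other capacity-feasible assignment to {H2, H3} ships for at least 76.
Compare {H3, H5}: its best feasible assignment gives total 230.
Compare {H2, H4}: its best feasible assignment gives total 243.
Every other set of open sites that can feasibly serve all demand totals ≥ 230 even under its best assignment. Minimum: 196.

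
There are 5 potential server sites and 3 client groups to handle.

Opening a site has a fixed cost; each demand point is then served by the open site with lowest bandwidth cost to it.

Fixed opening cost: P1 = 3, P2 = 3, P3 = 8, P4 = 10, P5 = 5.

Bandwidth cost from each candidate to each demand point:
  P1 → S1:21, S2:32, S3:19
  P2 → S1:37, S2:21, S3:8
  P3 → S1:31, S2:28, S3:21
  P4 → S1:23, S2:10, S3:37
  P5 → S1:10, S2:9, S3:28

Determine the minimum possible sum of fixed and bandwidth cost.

35

Open {P2, P5}: assign each demand point to its cheapest open site.
  S1→P5 10, S2→P5 9, S3→P2 8
  bandwidth cost 27, fixed 8 → total 35.
Compare {P1, P2, P5}: bandwidth cost 27 + fixed 11 = 38.
Compare {P2, P3, P5}: bandwidth cost 27 + fixed 16 = 43.
Compare {P2, P4, P5}: bandwidth cost 27 + fixed 18 = 45.
All other subsets cost ≥ 38. Minimum total cost: 35.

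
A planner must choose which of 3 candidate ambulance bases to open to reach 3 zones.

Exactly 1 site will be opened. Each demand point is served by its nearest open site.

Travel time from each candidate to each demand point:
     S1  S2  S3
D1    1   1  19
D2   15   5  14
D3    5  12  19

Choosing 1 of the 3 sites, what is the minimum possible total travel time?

Open {D1}.
  S1→D1 1, S2→D1 1, S3→D1 19  ⇒ total 21.
Compare {D2}: total 34.
Compare {D3}: total 36.

21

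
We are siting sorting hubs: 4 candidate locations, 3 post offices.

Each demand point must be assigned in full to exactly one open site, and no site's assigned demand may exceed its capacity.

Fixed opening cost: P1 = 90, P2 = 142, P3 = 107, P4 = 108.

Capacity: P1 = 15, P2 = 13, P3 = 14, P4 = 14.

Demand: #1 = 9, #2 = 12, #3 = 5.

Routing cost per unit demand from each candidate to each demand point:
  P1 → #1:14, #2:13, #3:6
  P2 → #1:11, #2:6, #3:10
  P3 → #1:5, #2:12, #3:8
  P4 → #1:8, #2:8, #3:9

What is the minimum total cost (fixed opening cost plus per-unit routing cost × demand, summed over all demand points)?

Open {P3, P4}; cheapest assignment that respects the capacities:
  P3 (cap 14, load 14): #1, #3 — cost 9×5 + 5×8 = 85
  P4 (cap 14, load 12): #2 — cost 12×8 = 96
  Shipping 181, fixed 215 → total 396.
  Any other capacity-feasible assignment to {P3, P4} ships for at least 181.
Compare {P2, P3}: its best feasible assignment gives total 406.
Compare {P1, P3}: its best feasible assignment gives total 438.
Every other set of open sites that can feasibly serve all demand totals ≥ 406 even under its best assignment. Minimum: 396.

396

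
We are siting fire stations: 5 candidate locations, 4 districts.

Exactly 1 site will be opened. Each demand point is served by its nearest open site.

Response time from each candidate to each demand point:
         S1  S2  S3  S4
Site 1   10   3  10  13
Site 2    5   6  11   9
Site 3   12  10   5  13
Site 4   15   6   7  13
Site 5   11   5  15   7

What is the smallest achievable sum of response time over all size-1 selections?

31

Open {Site 2}.
  S1→Site 2 5, S2→Site 2 6, S3→Site 2 11, S4→Site 2 9  ⇒ total 31.
Compare {Site 1}: total 36.
Compare {Site 5}: total 38.
No size-1 selection does better; minimum is 31.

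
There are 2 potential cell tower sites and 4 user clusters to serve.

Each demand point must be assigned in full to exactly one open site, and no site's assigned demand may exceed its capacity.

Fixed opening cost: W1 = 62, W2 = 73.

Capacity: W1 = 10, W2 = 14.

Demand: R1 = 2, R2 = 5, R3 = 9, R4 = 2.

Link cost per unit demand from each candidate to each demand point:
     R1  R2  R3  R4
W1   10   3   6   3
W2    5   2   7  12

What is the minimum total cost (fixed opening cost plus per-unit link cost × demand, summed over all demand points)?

229

Open {W1, W2}; cheapest assignment that respects the capacities:
  W1 (cap 10, load 7): R2, R4 — cost 5×3 + 2×3 = 21
  W2 (cap 14, load 11): R1, R3 — cost 2×5 + 9×7 = 73
  Shipping 94, fixed 135 → total 229.
  Any other capacity-feasible assignment to {W1, W2} ships for at least 94.
Total demand is 18 and no other set of sites has combined capacity ≥ 18, so {W1, W2} is the only feasible choice of open sites. Minimum: 229.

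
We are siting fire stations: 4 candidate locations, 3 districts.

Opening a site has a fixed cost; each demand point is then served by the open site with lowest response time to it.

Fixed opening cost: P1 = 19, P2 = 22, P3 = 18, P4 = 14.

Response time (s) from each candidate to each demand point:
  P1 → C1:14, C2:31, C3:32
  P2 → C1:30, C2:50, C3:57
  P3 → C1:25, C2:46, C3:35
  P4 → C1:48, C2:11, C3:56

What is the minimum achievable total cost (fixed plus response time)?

90

Open {P1, P4}: assign each demand point to its cheapest open site.
  C1→P1 14, C2→P4 11, C3→P1 32
  response time 57, fixed 33 → total 90.
Compare {P1}: response time 77 + fixed 19 = 96.
Compare {P3, P4}: response time 71 + fixed 32 = 103.
Compare {P1, P3, P4}: response time 57 + fixed 51 = 108.
All other subsets cost ≥ 96. Minimum total cost: 90.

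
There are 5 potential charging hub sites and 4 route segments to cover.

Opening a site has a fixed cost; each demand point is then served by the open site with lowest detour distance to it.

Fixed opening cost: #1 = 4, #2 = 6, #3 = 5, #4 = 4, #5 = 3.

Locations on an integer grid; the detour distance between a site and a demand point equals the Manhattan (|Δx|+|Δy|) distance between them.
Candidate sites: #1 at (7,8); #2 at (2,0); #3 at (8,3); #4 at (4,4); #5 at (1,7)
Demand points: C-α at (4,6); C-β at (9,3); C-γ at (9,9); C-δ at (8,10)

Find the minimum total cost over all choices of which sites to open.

Open {#1, #3}: assign each demand point to its cheapest open site.
  C-α→#1 5, C-β→#3 1, C-γ→#1 3, C-δ→#1 3
  detour distance 12, fixed 9 → total 21.
Compare {#1}: detour distance 18 + fixed 4 = 22.
Compare {#1, #4}: detour distance 14 + fixed 8 = 22.
Compare {#1, #3, #4}: detour distance 9 + fixed 13 = 22.
All other subsets cost ≥ 22. Minimum total cost: 21.

21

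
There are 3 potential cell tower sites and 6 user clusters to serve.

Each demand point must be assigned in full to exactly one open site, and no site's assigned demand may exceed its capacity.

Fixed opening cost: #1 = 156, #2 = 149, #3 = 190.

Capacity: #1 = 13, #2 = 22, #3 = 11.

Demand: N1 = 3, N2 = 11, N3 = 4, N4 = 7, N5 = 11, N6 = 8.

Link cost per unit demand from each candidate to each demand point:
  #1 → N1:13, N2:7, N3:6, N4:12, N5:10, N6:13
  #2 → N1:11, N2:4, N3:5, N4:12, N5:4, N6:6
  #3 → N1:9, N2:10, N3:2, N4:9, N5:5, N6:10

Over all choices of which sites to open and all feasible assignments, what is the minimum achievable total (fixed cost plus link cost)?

Open {#1, #2, #3}; cheapest assignment that respects the capacities:
  #1 (cap 13, load 11): N2 — cost 11×7 = 77
  #2 (cap 22, load 22): N1, N5, N6 — cost 3×11 + 11×4 + 8×6 = 125
  #3 (cap 11, load 11): N3, N4 — cost 4×2 + 7×9 = 71
  Shipping 273, fixed 495 → total 768.
  Any other capacity-feasible assignment to {#1, #2, #3} ships for at least 273.
Total demand is 44 and no other set of sites has combined capacity ≥ 44, so {#1, #2, #3} is the only feasible choice of open sites. Minimum: 768.

768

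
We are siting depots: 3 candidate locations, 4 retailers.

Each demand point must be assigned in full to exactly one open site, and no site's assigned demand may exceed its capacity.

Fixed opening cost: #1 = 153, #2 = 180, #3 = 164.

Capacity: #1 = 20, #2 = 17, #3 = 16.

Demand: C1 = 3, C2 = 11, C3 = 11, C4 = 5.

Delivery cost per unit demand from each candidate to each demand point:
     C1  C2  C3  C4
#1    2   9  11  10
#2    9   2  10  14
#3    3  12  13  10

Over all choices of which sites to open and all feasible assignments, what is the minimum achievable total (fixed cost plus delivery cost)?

532

Open {#1, #2}; cheapest assignment that respects the capacities:
  #1 (cap 20, load 19): C1, C3, C4 — cost 3×2 + 11×11 + 5×10 = 177
  #2 (cap 17, load 11): C2 — cost 11×2 = 22
  Shipping 199, fixed 333 → total 532.
  Any other capacity-feasible assignment to {#1, #2} ships for at least 199.
Compare {#2, #3}: its best feasible assignment gives total 586.
Compare {#1, #3}: its best feasible assignment gives total 615.
Every other set of open sites that can feasibly serve all demand totals ≥ 586 even under its best assignment. Minimum: 532.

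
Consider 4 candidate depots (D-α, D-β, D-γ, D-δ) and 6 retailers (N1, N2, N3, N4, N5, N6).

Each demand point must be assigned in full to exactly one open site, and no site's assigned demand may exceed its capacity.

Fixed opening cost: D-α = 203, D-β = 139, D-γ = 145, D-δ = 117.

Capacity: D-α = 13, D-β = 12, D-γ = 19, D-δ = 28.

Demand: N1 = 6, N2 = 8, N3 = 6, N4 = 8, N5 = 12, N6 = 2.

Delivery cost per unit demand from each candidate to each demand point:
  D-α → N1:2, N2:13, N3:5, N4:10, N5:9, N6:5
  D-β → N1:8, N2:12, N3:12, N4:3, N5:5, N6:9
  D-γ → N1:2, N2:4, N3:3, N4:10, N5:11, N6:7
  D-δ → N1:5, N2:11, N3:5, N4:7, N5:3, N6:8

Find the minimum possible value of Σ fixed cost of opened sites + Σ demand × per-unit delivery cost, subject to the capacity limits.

Open {D-γ, D-δ}; cheapest assignment that respects the capacities:
  D-γ (cap 19, load 16): N1, N2, N6 — cost 6×2 + 8×4 + 2×7 = 58
  D-δ (cap 28, load 26): N3, N4, N5 — cost 6×5 + 8×7 + 12×3 = 122
  Shipping 180, fixed 262 → total 442.
  Any other capacity-feasible assignment to {D-γ, D-δ} ships for at least 180.
Compare {D-β, D-γ, D-δ}: its best feasible assignment gives total 549.
Compare {D-α, D-γ, D-δ}: its best feasible assignment gives total 629.
Every other set of open sites that can feasibly serve all demand totals ≥ 549 even under its best assignment. Minimum: 442.

442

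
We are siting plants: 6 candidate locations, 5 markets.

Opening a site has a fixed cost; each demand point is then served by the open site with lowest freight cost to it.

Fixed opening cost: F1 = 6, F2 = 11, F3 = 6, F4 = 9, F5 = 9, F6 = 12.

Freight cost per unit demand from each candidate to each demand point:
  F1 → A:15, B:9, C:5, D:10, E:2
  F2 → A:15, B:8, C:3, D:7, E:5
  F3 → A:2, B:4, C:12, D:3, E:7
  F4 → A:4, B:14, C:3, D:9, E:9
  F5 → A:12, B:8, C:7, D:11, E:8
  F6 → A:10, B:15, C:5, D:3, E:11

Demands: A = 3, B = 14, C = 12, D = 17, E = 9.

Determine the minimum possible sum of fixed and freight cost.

Open {F1, F3, F4}: assign each demand point to its cheapest open site.
  A→F3 3×2=6, B→F3 14×4=56, C→F4 12×3=36, D→F3 17×3=51, E→F1 9×2=18
  freight cost 167, fixed 21 → total 188.
Compare {F1, F2, F3}: freight cost 167 + fixed 23 = 190.
Compare {F1, F3, F4, F5}: freight cost 167 + fixed 30 = 197.
Compare {F1, F2, F3, F4}: freight cost 167 + fixed 32 = 199.
All other subsets cost ≥ 190. Minimum total cost: 188.

188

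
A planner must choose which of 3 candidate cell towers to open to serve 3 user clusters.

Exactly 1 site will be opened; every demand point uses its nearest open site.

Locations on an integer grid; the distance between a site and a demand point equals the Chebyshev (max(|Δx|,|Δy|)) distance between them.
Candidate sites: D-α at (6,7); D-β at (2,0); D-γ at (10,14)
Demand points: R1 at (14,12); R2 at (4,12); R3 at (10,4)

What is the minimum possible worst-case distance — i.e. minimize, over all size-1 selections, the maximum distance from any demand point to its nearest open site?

8

Open {D-α}.
  Farthest demand point is R1 at distance 8 (to D-α); all others are ≤ 8.
With {D-γ} the worst case is 10.
With {D-β} the worst case is 12.
No size-1 selection achieves below 8.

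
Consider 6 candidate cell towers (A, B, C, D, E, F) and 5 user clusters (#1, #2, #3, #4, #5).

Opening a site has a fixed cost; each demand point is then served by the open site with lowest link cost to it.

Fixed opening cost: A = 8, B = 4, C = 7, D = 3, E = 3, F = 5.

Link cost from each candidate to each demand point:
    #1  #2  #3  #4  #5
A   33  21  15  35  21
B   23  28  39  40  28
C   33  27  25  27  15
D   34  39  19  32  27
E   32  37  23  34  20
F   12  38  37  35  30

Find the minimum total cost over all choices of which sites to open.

Open {A, C, F}: assign each demand point to its cheapest open site.
  #1→F 12, #2→A 21, #3→A 15, #4→C 27, #5→C 15
  link cost 90, fixed 20 → total 110.
Compare {A, C, D, F}: link cost 90 + fixed 23 = 113.
Compare {A, C, E, F}: link cost 90 + fixed 23 = 113.
Compare {A, B, C, F}: link cost 90 + fixed 24 = 114.
All other subsets cost ≥ 113. Minimum total cost: 110.

110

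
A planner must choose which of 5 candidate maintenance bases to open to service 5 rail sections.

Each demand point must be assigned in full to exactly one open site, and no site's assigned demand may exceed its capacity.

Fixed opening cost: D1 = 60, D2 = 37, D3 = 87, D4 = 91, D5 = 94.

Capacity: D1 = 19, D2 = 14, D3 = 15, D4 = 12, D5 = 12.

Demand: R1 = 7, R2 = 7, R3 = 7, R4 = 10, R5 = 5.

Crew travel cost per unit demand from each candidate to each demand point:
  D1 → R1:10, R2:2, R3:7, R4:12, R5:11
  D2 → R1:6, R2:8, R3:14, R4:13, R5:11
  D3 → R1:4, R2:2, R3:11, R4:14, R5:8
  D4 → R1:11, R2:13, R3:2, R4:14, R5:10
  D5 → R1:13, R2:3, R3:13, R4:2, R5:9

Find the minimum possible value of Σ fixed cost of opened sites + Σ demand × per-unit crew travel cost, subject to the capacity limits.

Open {D1, D2, D5}; cheapest assignment that respects the capacities:
  D1 (cap 19, load 19): R2, R3, R5 — cost 7×2 + 7×7 + 5×11 = 118
  D2 (cap 14, load 7): R1 — cost 7×6 = 42
  D5 (cap 12, load 10): R4 — cost 10×2 = 20
  Shipping 180, fixed 191 → total 371.
  Any other capacity-feasible assignment to {D1, D2, D5} ships for at least 180.
Compare {D1, D3, D5}: its best feasible assignment gives total 392.
Compare {D3, D4, D5}: its best feasible assignment gives total 398.
Every other set of open sites that can feasibly serve all demand totals ≥ 392 even under its best assignment. Minimum: 371.

371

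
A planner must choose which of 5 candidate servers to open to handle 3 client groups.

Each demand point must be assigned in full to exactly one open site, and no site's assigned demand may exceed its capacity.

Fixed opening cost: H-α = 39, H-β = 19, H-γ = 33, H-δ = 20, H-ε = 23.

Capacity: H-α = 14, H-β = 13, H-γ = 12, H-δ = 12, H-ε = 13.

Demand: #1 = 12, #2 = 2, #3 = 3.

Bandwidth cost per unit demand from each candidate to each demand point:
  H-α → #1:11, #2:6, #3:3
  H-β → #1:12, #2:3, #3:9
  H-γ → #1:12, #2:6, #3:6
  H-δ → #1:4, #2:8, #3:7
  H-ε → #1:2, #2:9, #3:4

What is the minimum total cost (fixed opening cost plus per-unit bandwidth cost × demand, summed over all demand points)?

99

Open {H-β, H-ε}; cheapest assignment that respects the capacities:
  H-β (cap 13, load 5): #2, #3 — cost 2×3 + 3×9 = 33
  H-ε (cap 13, load 12): #1 — cost 12×2 = 24
  Shipping 57, fixed 42 → total 99.
  Any other capacity-feasible assignment to {H-β, H-ε} ships for at least 57.
Compare {H-δ, H-ε}: its best feasible assignment gives total 104.
Compare {H-α, H-ε}: its best feasible assignment gives total 107.
Every other set of open sites that can feasibly serve all demand totals ≥ 104 even under its best assignment. Minimum: 99.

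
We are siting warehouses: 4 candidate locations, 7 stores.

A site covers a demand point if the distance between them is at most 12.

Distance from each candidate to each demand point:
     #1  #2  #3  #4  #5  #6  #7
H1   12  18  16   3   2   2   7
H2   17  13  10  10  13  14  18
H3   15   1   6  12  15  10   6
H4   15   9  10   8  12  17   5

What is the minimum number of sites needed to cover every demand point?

Coverage sets (demand points within 12 of each site):
  H1: {#1, #4, #5, #6, #7}
  H2: {#3, #4}
  H3: {#2, #3, #4, #6, #7}
  H4: {#2, #3, #4, #5, #7}
No single site covers all 7 demand points.
But {H1, H3} covers everything, so the minimum is 2.

2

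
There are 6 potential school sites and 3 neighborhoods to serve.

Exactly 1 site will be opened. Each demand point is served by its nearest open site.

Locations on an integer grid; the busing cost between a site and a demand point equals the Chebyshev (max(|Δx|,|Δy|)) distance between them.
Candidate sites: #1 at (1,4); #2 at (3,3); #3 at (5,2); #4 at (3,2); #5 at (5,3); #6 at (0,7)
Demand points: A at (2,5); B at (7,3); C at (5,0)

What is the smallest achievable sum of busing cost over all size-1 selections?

Open {#3}.
  A→#3 3, B→#3 2, C→#3 2  ⇒ total 7.
Compare {#5}: total 8.
Compare {#2}: total 9.
No size-1 selection does better; minimum is 7.

7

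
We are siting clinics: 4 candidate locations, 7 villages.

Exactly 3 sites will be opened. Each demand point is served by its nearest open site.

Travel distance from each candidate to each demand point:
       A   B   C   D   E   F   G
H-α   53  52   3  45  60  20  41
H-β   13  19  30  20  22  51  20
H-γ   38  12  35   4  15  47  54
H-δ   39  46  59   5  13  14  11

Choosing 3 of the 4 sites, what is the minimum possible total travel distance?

Open {H-α, H-β, H-δ}.
  A→H-β 13, B→H-β 19, C→H-α 3, D→H-δ 5, E→H-δ 13, F→H-δ 14, G→H-δ 11  ⇒ total 78.
Compare {H-α, H-β, H-γ}: total 87.
Compare {H-α, H-γ, H-δ}: total 95.
No size-3 selection does better; minimum is 78.

78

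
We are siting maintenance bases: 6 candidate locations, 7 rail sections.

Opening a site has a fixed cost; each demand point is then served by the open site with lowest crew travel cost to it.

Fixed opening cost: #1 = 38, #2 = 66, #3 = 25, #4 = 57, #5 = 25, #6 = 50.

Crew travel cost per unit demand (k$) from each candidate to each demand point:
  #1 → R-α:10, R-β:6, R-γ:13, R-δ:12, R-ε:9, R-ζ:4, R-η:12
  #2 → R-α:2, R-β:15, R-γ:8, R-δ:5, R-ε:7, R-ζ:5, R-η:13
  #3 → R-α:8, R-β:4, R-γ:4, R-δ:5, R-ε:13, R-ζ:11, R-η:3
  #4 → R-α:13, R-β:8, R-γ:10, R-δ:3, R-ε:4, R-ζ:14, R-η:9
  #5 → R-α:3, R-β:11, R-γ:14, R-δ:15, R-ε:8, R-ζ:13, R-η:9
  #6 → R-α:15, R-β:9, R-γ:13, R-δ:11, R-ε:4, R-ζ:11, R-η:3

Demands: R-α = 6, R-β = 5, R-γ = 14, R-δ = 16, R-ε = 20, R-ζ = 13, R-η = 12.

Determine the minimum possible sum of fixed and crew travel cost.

Open {#1, #3, #4, #5}: assign each demand point to its cheapest open site.
  R-α→#5 6×3=18, R-β→#3 5×4=20, R-γ→#3 14×4=56, R-δ→#4 16×3=48, R-ε→#4 20×4=80, R-ζ→#1 13×4=52, R-η→#3 12×3=36
  crew travel cost 310, fixed 145 → total 455.
Compare {#1, #3, #4}: crew travel cost 340 + fixed 120 = 460.
Compare {#2, #3, #4}: crew travel cost 317 + fixed 148 = 465.
Compare {#1, #3, #5, #6}: crew travel cost 342 + fixed 138 = 480.
All other subsets cost ≥ 460. Minimum total cost: 455.

455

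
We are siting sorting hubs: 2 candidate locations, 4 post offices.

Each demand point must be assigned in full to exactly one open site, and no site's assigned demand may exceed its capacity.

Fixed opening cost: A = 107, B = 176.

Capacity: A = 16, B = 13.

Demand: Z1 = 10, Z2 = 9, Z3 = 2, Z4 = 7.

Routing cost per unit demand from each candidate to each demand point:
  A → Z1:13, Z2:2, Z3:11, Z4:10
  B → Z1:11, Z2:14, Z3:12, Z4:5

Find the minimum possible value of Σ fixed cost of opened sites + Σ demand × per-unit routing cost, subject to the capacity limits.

505

Open {A, B}; cheapest assignment that respects the capacities:
  A (cap 16, load 16): Z2, Z4 — cost 9×2 + 7×10 = 88
  B (cap 13, load 12): Z1, Z3 — cost 10×11 + 2×12 = 134
  Shipping 222, fixed 283 → total 505.
  Any other capacity-feasible assignment to {A, B} ships for at least 222.
Total demand is 28 and no other set of sites has combined capacity ≥ 28, so {A, B} is the only feasible choice of open sites. Minimum: 505.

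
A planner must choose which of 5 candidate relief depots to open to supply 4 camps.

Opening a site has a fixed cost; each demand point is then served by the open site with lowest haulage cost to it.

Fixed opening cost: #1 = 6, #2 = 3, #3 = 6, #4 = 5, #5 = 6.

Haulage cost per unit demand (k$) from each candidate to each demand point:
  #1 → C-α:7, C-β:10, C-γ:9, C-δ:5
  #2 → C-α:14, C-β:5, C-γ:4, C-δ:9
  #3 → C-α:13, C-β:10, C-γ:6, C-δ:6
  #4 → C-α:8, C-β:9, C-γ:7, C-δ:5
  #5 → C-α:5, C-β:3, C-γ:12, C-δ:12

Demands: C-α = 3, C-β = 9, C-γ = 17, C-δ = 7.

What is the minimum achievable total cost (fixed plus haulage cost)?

Open {#2, #4, #5}: assign each demand point to its cheapest open site.
  C-α→#5 3×5=15, C-β→#5 9×3=27, C-γ→#2 17×4=68, C-δ→#4 7×5=35
  haulage cost 145, fixed 14 → total 159.
Compare {#1, #2, #5}: haulage cost 145 + fixed 15 = 160.
Compare {#1, #2, #4, #5}: haulage cost 145 + fixed 20 = 165.
Compare {#2, #3, #4, #5}: haulage cost 145 + fixed 20 = 165.
All other subsets cost ≥ 160. Minimum total cost: 159.

159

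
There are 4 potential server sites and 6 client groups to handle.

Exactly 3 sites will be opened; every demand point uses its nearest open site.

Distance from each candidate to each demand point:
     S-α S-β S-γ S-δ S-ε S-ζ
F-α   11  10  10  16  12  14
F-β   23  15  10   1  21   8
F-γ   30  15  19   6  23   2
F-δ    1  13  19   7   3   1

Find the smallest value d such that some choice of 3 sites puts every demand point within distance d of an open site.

Open {F-α, F-β, F-δ}.
  Farthest demand point is S-β at distance 10 (to F-α); all others are ≤ 10.
With {F-α, F-γ, F-δ} the worst case is 10.
With {F-α, F-β, F-γ} the worst case is 12.
No size-3 selection achieves below 10.

10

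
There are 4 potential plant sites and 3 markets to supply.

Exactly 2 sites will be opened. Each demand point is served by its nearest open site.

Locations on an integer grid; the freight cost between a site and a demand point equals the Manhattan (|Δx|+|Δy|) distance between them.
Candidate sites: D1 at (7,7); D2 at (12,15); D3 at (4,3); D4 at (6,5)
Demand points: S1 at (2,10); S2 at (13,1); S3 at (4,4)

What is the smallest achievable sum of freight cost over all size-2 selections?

20

Open {D1, D3}.
  S1→D1 8, S2→D3 11, S3→D3 1  ⇒ total 20.
Compare {D2, D3}: total 21.
Compare {D3, D4}: total 21.
No size-2 selection does better; minimum is 20.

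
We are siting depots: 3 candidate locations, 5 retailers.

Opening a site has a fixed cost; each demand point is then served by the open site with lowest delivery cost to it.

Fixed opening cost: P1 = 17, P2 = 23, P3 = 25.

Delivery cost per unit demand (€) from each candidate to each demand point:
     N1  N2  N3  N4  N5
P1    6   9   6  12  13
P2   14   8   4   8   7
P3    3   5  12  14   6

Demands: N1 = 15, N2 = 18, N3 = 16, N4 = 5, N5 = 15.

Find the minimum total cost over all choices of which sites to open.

Open {P2, P3}: assign each demand point to its cheapest open site.
  N1→P3 15×3=45, N2→P3 18×5=90, N3→P2 16×4=64, N4→P2 5×8=40, N5→P3 15×6=90
  delivery cost 329, fixed 48 → total 377.
Compare {P1, P2, P3}: delivery cost 329 + fixed 65 = 394.
Compare {P1, P3}: delivery cost 381 + fixed 42 = 423.
Compare {P1, P2}: delivery cost 443 + fixed 40 = 483.
All other subsets cost ≥ 394. Minimum total cost: 377.

377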